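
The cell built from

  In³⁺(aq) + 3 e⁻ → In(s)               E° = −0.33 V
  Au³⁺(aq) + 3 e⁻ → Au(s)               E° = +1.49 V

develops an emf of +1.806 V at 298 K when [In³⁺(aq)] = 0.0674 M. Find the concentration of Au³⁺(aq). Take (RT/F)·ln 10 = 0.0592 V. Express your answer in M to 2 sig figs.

0.013 M

The Au³⁺/Au couple has the larger reduction potential, so it is the cathode: E°cell = +1.49 − (−0.33) = +1.82 V and n = 3.
From the Nernst equation, log Q = n(E° − E)/0.0592 = 3·(+1.82 − (+1.806))/0.0592 = 0.709.
For Au³⁺(aq) + In(s) → Au(s) + In³⁺(aq), the reaction quotient is Q = [In³⁺(aq)] / [Au³⁺(aq)].
Isolating [Au³⁺(aq)] in Q = 10^{0.709} yields log [Au³⁺(aq)] = −1.880, i.e. 0.013 M.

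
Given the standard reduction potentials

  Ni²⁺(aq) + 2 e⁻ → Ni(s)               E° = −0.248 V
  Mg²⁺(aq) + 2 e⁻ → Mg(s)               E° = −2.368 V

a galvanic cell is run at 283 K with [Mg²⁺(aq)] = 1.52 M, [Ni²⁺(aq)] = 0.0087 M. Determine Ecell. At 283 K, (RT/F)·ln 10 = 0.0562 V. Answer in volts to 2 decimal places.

+2.06 V

Since E°(Ni²⁺/Ni) > E°(Mg²⁺/Mg), Ni²⁺/Ni serves as the cathode.
The standard potential is −0.248 − (−2.368) = +2.120 V and the balanced reaction transfers n = 2 electrons.
Balancing gives Ni²⁺(aq) + Mg(s) → Ni(s) + Mg²⁺(aq); hence Q = [Mg²⁺(aq)] / [Ni²⁺(aq)] = 175 (log Q = 2.242).
Applying E = E° − (RT ln10/nF)·log Q gives +2.120 − (0.0562/2)(2.242) = +2.06 V.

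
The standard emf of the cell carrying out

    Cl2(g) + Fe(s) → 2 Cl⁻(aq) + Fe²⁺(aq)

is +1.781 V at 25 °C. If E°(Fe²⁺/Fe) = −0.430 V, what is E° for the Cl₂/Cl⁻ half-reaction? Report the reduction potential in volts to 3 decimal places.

In the reaction as written the Cl₂/Cl⁻ couple is reduced (cathode) and Fe²⁺/Fe is oxidized (anode), so E°cell = E°(Cl₂/Cl⁻) − E°(Fe²⁺/Fe).
E°(Cl₂/Cl⁻) = E°cell + E°(anode) = +1.781 + (−0.430) = +1.351 V.

+1.351 V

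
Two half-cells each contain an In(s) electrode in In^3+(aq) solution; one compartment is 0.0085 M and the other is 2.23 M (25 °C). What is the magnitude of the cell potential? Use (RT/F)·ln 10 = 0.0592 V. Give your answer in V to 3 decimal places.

For a concentration cell E°cell = 0, since both electrodes use the same couple.
The compartment with the higher In^3+(aq) concentration (2.23 M) acts as the cathode; ions are reduced there and produced at the dilute (0.0085 M) anode.
With n = 3, Ecell = −(0.0592/3)·log([dilute]/[conc]) = −(0.0592/3)·log(0.0085/2.23) = +0.048 V.

0.048 V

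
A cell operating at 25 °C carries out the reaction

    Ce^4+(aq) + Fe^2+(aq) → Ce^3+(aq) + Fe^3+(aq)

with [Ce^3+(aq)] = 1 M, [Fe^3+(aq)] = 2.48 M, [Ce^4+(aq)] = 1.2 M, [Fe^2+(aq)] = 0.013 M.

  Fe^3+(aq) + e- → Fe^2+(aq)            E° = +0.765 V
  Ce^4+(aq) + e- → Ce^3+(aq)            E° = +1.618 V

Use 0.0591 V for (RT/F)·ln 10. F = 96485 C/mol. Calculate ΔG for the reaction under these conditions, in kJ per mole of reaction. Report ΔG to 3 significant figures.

−69.7 kJ/mol

E°cell = +1.618 − (+0.765) = +0.853 V; the balanced reaction transfers n = 1 electron.
Here Q = ([Ce^3+(aq)]·[Fe^3+(aq)]) / ([Ce^4+(aq)]·[Fe^2+(aq)]) = 159 (log Q = 2.201), giving E = +0.853 − (0.0591/1)·(2.201) = +0.7229 V.
Then ΔG = −nFE = −1 × 96485 × +0.7229 J/mol = −69.7 kJ/mol.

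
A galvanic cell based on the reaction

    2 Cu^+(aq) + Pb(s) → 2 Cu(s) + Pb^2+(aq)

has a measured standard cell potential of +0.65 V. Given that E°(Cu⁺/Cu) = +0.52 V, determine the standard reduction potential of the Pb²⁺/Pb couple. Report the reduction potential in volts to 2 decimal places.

In the reaction as written the Cu⁺/Cu couple is reduced (cathode) and Pb²⁺/Pb is oxidized (anode), so E°cell = E°(Cu⁺/Cu) − E°(Pb²⁺/Pb).
E°(Pb²⁺/Pb) = E°(cathode) − E°cell = +0.52 − (+0.65) = −0.13 V.

−0.13 V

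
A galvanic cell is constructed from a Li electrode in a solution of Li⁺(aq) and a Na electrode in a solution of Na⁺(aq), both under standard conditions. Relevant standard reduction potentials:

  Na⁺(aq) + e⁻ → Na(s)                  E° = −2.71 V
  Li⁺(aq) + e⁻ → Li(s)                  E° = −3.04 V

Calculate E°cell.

+0.33 V

Of the two couples in this cell, the one with the more positive reduction potential is reduced at the cathode: here that is Na⁺/Na (−2.71 V); Li⁺/Li (−3.04 V) is the anode.
E°cell = E°(cathode) − E°(anode) = −2.71 − (−3.04) = +0.33 V.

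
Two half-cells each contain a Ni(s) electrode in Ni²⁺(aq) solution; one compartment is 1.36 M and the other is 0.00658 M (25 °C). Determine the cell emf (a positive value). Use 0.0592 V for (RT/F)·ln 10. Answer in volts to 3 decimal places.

For a concentration cell E°cell = 0, since both electrodes use the same couple.
The compartment with the higher Ni²⁺(aq) concentration (1.36 M) acts as the cathode; ions are reduced there and produced at the dilute (0.00658 M) anode.
With n = 2, Ecell = −(0.0592/2)·log([dilute]/[conc]) = −(0.0592/2)·log(0.00658/1.36) = +0.069 V.

0.069 V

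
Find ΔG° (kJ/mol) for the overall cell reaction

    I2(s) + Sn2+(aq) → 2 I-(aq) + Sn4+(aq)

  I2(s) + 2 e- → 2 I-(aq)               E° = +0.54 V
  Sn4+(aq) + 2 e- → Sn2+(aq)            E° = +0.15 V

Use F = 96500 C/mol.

−75.3 kJ/mol

In the reaction as written I2(s) is reduced, so the I₂/I⁻ couple is the cathode and Sn⁴⁺/Sn²⁺ is the anode.
E°cell = +0.54 − (+0.15) = +0.39 V; balancing electrons gives n = 2.
ΔG° = −nFE°cell = −(2)(96500)(+0.39) J/mol = −75.3 kJ/mol.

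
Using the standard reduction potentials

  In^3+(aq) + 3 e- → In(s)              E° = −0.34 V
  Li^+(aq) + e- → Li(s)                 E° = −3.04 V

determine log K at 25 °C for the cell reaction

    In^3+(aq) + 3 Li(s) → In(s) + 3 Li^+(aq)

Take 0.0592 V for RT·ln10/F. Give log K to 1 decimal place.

log K = 136.8

The In³⁺/In couple is reduced (cathode); E°cell = −0.34 − (−3.04) = +2.70 V with n = 3.
At equilibrium E = 0, so log K = nE°cell / 0.0592 = (3)(+2.70) / 0.0592 = 136.8.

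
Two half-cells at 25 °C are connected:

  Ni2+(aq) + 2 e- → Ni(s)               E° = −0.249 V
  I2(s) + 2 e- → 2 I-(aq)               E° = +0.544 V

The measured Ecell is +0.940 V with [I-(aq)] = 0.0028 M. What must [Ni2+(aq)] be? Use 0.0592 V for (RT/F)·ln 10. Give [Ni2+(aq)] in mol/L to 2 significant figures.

1.4 M

The I₂/I⁻ couple has the larger reduction potential, so it is the cathode: E°cell = +0.544 − (−0.249) = +0.793 V and n = 2.
Rearranging E = E° − (0.0592/n)·log Q gives log Q = 2(+0.793 − (+0.940))/0.0592 = −4.966.
The balanced reaction is I2(s) + Ni(s) → 2 I-(aq) + Ni2+(aq), so Q = [I-(aq)]^2·[Ni2+(aq)].
Substituting the known concentrations and solving, log [Ni2+(aq)] = 0.140 and [Ni2+(aq)] = 1.4 M.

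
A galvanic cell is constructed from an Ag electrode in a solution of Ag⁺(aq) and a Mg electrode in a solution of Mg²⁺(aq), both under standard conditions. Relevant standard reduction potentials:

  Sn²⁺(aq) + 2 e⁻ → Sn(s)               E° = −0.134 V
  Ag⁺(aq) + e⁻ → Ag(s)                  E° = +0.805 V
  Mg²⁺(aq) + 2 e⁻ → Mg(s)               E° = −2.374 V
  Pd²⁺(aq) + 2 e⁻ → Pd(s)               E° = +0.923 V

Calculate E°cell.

The Ag⁺/Ag couple has the higher E°, so Ag ion is reduced (cathode) and Mg is oxidized (anode).
E°cell = E°(cathode) − E°(anode) = +0.805 − (−2.374) = +3.179 V.

+3.179 V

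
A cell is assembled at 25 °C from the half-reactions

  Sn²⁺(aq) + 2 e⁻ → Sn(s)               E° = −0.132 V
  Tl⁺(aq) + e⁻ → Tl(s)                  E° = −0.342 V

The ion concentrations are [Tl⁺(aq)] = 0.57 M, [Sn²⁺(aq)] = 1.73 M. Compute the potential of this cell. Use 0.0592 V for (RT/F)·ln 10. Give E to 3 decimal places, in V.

+0.231 V

Since E°(Sn²⁺/Sn) > E°(Tl⁺/Tl), Sn²⁺/Sn serves as the cathode.
E°cell = E°cat − E°an = −0.132 − (−0.342) = +0.210 V; n = 2.
Balancing gives Sn²⁺(aq) + 2 Tl(s) → Sn(s) + 2 Tl⁺(aq); hence Q = [Tl⁺(aq)]^2 / [Sn²⁺(aq)] = 0.188 (log Q = −0.726).
Applying E = E° − (RT ln10/nF)·log Q gives +0.210 − (0.0592/2)(−0.726) = +0.231 V.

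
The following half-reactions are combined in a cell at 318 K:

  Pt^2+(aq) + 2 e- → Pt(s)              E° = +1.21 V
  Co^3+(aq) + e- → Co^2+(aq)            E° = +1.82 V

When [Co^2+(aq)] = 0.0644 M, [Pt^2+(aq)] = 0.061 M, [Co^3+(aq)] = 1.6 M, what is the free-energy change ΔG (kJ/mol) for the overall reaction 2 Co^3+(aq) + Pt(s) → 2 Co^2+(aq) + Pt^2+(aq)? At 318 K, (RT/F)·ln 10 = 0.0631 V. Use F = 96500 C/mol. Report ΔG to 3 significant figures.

−142 kJ/mol

With Co³⁺/Co²⁺ reduced at the cathode, E°cell = +1.82 − (+1.21) = +0.61 V and n = 2.
The reaction quotient is ([Co^2+(aq)]^2·[Pt^2+(aq)]) / [Co^3+(aq)]^2 = 9.88×10^−5; by Nernst, E = +0.61 − (0.0631/2)(−4.005) = +0.7364 V.
ΔG = −nFE = −(2)(96500)(+0.7364) J/mol = −142 kJ/mol.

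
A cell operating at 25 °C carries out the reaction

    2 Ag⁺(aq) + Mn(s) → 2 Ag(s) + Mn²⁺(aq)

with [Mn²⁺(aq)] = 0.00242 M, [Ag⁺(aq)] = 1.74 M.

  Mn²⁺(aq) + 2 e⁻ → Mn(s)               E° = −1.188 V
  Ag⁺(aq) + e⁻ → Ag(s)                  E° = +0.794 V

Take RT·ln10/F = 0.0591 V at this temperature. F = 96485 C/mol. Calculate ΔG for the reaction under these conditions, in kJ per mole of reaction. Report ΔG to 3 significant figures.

−400 kJ/mol

With Ag⁺/Ag reduced at the cathode, E°cell = +0.794 − (−1.188) = +1.982 V and n = 2.
Here Q = [Mn²⁺(aq)] / [Ag⁺(aq)]^2 = 0.000799 (log Q = −3.097), giving E = +1.982 − (0.0591/2)·(−3.097) = +2.0735 V.
ΔG = −nFE = −(2)(96485)(+2.0735) J/mol = −400 kJ/mol.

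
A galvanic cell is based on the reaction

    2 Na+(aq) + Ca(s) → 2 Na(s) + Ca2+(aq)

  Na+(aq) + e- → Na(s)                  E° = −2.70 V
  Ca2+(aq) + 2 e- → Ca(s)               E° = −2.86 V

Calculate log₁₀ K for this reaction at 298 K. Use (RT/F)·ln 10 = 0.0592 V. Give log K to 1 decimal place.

log K = 5.4

The Na⁺/Na couple is reduced (cathode); E°cell = −2.70 − (−2.86) = +0.16 V with n = 2.
At equilibrium E = 0, so log K = nE°cell / 0.0592 = (2)(+0.16) / 0.0592 = 5.4.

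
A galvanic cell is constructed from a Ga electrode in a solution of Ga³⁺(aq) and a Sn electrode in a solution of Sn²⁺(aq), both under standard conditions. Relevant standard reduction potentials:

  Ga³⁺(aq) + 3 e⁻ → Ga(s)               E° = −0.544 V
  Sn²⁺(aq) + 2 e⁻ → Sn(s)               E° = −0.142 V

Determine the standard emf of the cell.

+0.402 V

The Sn²⁺/Sn couple has the higher E°, so Sn ion is reduced (cathode) and Ga is oxidized (anode).
E°cell = E°(cathode) − E°(anode) = −0.142 − (−0.544) = +0.402 V.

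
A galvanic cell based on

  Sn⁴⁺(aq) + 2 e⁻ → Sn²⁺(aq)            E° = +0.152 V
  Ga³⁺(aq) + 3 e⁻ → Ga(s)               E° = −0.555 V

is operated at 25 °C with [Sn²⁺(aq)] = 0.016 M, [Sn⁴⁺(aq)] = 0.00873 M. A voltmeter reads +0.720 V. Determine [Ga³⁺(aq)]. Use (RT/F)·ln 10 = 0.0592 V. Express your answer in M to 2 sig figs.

The Sn⁴⁺/Sn²⁺ couple has the larger reduction potential, so it is the cathode: E°cell = +0.152 − (−0.555) = +0.707 V and n = 6.
Rearranging E = E° − (0.0592/n)·log Q gives log Q = 6(+0.707 − (+0.720))/0.0592 = −1.318.
Balancing electrons gives 3 Sn⁴⁺(aq) + 2 Ga(s) → 3 Sn²⁺(aq) + 2 Ga³⁺(aq); thus Q = ([Sn²⁺(aq)]^3·[Ga³⁺(aq)]^2) / [Sn⁴⁺(aq)]^3.
Solving for the unknown gives log [Ga³⁺(aq)] = −1.054, so [Ga³⁺(aq)] ≈ 0.088 M.

0.088 M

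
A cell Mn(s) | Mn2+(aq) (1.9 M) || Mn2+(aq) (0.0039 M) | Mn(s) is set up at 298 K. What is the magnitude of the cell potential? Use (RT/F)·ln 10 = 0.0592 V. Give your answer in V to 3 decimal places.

0.080 V

For a concentration cell E°cell = 0, since both electrodes use the same couple.
The compartment with the higher Mn2+(aq) concentration (1.9 M) acts as the cathode; ions are reduced there and produced at the dilute (0.0039 M) anode.
With n = 2, Ecell = −(0.0592/2)·log([dilute]/[conc]) = −(0.0592/2)·log(0.0039/1.9) = +0.080 V.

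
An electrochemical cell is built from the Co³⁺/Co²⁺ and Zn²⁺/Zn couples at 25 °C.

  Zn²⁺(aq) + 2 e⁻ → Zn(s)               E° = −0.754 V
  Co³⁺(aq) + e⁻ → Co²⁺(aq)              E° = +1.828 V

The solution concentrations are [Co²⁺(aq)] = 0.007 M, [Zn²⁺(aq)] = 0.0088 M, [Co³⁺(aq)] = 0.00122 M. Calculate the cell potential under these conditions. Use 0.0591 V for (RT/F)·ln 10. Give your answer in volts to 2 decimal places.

+2.60 V

Co³⁺/Co²⁺ is reduced (cathode, E° = +1.828 V) and Zn²⁺/Zn is oxidized (anode).
The standard potential is +1.828 − (−0.754) = +2.582 V and the balanced reaction transfers n = 2 electrons.
The balanced reaction is 2 Co³⁺(aq) + Zn(s) → 2 Co²⁺(aq) + Zn²⁺(aq), so Q = ([Co²⁺(aq)]^2·[Zn²⁺(aq)]) / [Co³⁺(aq)]^2 = 0.29 and log Q = −0.538.
E = E° − (0.0591/n)·log Q = +2.582 − (0.0591/2)(−0.538) = +2.60 V.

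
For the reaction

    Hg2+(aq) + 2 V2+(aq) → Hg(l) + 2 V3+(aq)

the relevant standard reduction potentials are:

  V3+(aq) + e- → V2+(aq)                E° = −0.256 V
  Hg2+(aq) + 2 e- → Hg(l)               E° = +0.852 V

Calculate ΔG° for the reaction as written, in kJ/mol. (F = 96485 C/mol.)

−214 kJ/mol

In the reaction as written Hg2+(aq) is reduced, so the Hg²⁺/Hg couple is the cathode and V³⁺/V²⁺ is the anode.
E°cell = +0.852 − (−0.256) = +1.108 V; balancing electrons gives n = 2.
ΔG° = −nFE°cell = −(2)(96485)(+1.108) J/mol = −214 kJ/mol.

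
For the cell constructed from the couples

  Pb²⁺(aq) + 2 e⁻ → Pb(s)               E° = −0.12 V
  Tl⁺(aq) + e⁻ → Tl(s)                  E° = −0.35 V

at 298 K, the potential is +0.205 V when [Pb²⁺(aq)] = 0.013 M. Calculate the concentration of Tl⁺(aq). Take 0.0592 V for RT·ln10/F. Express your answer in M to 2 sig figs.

With Pb²⁺/Pb at the cathode and Tl⁺/Tl at the anode, E°cell = −0.12 − (−0.35) = +0.23 V (n = 2).
Rearranging E = E° − (0.0592/n)·log Q gives log Q = 2(+0.23 − (+0.205))/0.0592 = 0.845.
Balancing electrons gives Pb²⁺(aq) + 2 Tl(s) → Pb(s) + 2 Tl⁺(aq); thus Q = [Tl⁺(aq)]^2 / [Pb²⁺(aq)].
Substituting the known concentrations and solving, log [Tl⁺(aq)] = −0.521 and [Tl⁺(aq)] = 0.30 M.

0.30 M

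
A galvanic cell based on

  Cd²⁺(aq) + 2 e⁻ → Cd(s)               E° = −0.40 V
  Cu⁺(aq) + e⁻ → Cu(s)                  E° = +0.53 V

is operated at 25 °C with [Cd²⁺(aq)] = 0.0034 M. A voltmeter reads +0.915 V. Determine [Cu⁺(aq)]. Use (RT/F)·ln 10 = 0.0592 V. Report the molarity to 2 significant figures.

0.033 M

Cu⁺/Cu is the cathode (higher E°); E°cell = +0.53 − (−0.40) = +0.93 V with n = 2.
From the Nernst equation, log Q = n(E° − E)/0.0592 = 2·(+0.93 − (+0.915))/0.0592 = 0.507.
The balanced reaction is 2 Cu⁺(aq) + Cd(s) → 2 Cu(s) + Cd²⁺(aq), so Q = [Cd²⁺(aq)] / [Cu⁺(aq)]^2.
Solving for the unknown gives log [Cu⁺(aq)] = −1.488, so [Cu⁺(aq)] ≈ 0.033 M.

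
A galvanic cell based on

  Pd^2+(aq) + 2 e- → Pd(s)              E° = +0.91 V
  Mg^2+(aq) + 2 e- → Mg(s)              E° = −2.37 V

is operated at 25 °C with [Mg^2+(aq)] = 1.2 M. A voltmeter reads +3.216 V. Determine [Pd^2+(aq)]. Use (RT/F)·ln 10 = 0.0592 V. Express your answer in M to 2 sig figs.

0.0083 M

Pd²⁺/Pd is the cathode (higher E°); E°cell = +0.91 − (−2.37) = +3.28 V with n = 2.
Since E = E° − (0.0592/n)·log Q, log Q = n(E° − E)/0.0592 = 2.162.
For Pd^2+(aq) + Mg(s) → Pd(s) + Mg^2+(aq), the reaction quotient is Q = [Mg^2+(aq)] / [Pd^2+(aq)].
Substituting the known concentrations and solving, log [Pd^2+(aq)] = −2.083 and [Pd^2+(aq)] = 0.0083 M.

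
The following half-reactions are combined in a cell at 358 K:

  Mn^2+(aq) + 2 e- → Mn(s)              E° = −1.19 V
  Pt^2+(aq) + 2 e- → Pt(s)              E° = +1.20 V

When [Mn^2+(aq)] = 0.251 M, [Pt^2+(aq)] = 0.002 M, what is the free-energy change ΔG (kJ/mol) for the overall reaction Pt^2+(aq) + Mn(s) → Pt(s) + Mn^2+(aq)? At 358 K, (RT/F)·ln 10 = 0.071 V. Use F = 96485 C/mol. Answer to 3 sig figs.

The standard cell potential is +1.20 − (−1.19) = +2.39 V, with n = 2 electrons in the balanced equation.
Q = [Mn^2+(aq)] / [Pt^2+(aq)] = 126, so log Q = 2.099 and E = +2.39 − (0.071/2)(2.099) = +2.3155 V.
Finally ΔG = −nFE = −(2)(96485 C/mol)(+2.3155 V) = −447 kJ/mol.

−447 kJ/mol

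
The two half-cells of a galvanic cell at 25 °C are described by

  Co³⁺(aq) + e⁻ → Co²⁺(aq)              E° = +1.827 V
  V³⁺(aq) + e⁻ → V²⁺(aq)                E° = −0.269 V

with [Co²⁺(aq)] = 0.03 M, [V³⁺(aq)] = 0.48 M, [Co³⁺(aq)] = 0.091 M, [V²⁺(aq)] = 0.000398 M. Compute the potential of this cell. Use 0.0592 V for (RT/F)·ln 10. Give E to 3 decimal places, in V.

+1.942 V

Since E°(Co³⁺/Co²⁺) > E°(V³⁺/V²⁺), Co³⁺/Co²⁺ serves as the cathode.
E°cell = +1.827 − (−0.269) = +2.096 V, with n = 1 electron transferred.
The balanced reaction is Co³⁺(aq) + V²⁺(aq) → Co²⁺(aq) + V³⁺(aq), so Q = ([Co²⁺(aq)]·[V³⁺(aq)]) / ([Co³⁺(aq)]·[V²⁺(aq)]) = 398 and log Q = 2.599.
By the Nernst equation, E = +2.096 − (0.0592/1)·(2.599) = +1.942 V.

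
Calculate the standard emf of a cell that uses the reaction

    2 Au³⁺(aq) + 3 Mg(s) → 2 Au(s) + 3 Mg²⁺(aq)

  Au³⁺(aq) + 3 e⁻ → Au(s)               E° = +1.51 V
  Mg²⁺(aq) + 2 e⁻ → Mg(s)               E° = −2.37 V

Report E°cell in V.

In the reaction as written, Au³⁺(aq) is reduced (cathode) and Mg²⁺(aq) is produced by oxidation at the anode.
E°cell = E°(cathode) − E°(anode) = +1.51 − (−2.37) = +3.88 V.
The positive value indicates the reaction is spontaneous as written.

+3.88 V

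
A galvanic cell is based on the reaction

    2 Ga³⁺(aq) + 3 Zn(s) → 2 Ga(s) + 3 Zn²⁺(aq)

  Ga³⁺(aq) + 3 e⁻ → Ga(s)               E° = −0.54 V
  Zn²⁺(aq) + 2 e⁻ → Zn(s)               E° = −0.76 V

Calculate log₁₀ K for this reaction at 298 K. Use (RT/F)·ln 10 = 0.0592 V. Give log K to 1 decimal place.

log K = 22.3

The Ga³⁺/Ga couple is reduced (cathode); E°cell = −0.54 − (−0.76) = +0.22 V with n = 6.
At equilibrium E = 0, so log K = nE°cell / 0.0592 = (6)(+0.22) / 0.0592 = 22.3.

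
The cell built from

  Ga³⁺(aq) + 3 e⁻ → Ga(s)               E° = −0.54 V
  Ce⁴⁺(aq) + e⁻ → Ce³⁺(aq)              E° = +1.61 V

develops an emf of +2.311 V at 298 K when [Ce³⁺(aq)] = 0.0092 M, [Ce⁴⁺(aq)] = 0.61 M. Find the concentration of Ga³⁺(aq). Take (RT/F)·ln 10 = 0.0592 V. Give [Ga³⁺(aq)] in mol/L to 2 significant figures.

0.0020 M

With Ce⁴⁺/Ce³⁺ at the cathode and Ga³⁺/Ga at the anode, E°cell = +1.61 − (−0.54) = +2.15 V (n = 3).
Rearranging E = E° − (0.0592/n)·log Q gives log Q = 3(+2.15 − (+2.311))/0.0592 = −8.159.
For 3 Ce⁴⁺(aq) + Ga(s) → 3 Ce³⁺(aq) + Ga³⁺(aq), the reaction quotient is Q = ([Ce³⁺(aq)]^3·[Ga³⁺(aq)]) / [Ce⁴⁺(aq)]^3.
Solving for the unknown gives log [Ga³⁺(aq)] = −2.694, so [Ga³⁺(aq)] ≈ 0.0020 M.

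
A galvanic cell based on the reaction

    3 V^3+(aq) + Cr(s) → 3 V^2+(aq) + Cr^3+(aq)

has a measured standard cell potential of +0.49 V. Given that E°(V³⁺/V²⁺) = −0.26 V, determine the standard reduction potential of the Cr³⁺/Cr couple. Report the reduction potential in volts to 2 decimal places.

In the reaction as written the V³⁺/V²⁺ couple is reduced (cathode) and Cr³⁺/Cr is oxidized (anode), so E°cell = E°(V³⁺/V²⁺) − E°(Cr³⁺/Cr).
E°(Cr³⁺/Cr) = E°(cathode) − E°cell = −0.26 − (+0.49) = −0.75 V.

−0.75 V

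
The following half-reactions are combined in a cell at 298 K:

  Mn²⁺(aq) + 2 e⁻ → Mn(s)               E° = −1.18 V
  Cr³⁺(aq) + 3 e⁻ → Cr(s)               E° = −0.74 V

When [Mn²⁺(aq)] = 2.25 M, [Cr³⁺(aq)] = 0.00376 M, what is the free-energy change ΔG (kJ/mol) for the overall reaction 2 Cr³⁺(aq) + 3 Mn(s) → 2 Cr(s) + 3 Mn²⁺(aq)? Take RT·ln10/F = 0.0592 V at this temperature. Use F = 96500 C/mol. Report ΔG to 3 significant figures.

−221 kJ/mol

The standard cell potential is −0.74 − (−1.18) = +0.44 V, with n = 6 electrons in the balanced equation.
Here Q = [Mn²⁺(aq)]^3 / [Cr³⁺(aq)]^2 = 8.06×10^5 (log Q = 5.906), giving E = +0.44 − (0.0592/6)·(5.906) = +0.3817 V.
Then ΔG = −nFE = −6 × 96500 × +0.3817 J/mol = −221 kJ/mol.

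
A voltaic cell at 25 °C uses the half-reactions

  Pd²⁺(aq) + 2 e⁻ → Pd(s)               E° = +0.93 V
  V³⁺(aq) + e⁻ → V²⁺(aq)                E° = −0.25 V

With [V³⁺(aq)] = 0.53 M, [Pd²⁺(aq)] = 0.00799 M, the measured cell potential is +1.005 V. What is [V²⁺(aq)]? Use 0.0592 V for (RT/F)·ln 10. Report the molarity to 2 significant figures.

The Pd²⁺/Pd couple has the larger reduction potential, so it is the cathode: E°cell = +0.93 − (−0.25) = +1.18 V and n = 2.
Since E = E° − (0.0592/n)·log Q, log Q = n(E° − E)/0.0592 = 5.912.
Balancing electrons gives Pd²⁺(aq) + 2 V²⁺(aq) → Pd(s) + 2 V³⁺(aq); thus Q = [V³⁺(aq)]^2 / ([Pd²⁺(aq)]·[V²⁺(aq)]^2).
Substituting the known concentrations and solving, log [V²⁺(aq)] = −2.183 and [V²⁺(aq)] = 0.0066 M.

0.0066 M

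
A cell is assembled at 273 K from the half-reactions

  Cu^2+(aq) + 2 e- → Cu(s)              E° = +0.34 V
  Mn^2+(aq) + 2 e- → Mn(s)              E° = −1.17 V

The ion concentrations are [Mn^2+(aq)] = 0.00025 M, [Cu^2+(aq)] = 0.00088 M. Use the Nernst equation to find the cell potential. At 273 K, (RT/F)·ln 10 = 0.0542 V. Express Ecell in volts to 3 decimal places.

+1.525 V

The Cu²⁺/Cu couple has the more positive E°, so it is the cathode; Mn²⁺/Mn is the anode.
The standard potential is +0.34 − (−1.17) = +1.51 V and the balanced reaction transfers n = 2 electrons.
The balanced reaction is Cu^2+(aq) + Mn(s) → Cu(s) + Mn^2+(aq), so Q = [Mn^2+(aq)] / [Cu^2+(aq)] = 0.284 and log Q = −0.547.
By the Nernst equation, E = +1.51 − (0.0542/2)·(−0.547) = +1.525 V.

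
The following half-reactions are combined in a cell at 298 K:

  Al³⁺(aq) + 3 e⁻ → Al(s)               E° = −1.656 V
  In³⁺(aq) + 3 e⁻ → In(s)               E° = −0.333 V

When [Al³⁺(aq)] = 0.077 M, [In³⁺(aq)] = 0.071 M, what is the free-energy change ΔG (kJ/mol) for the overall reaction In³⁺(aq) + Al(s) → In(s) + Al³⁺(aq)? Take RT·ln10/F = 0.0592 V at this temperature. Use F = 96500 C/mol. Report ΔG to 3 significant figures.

−383 kJ/mol

The standard cell potential is −0.333 − (−1.656) = +1.323 V, with n = 3 electrons in the balanced equation.
Q = [Al³⁺(aq)] / [In³⁺(aq)] = 1.08, so log Q = 0.035 and E = +1.323 − (0.0592/3)(0.035) = +1.3223 V.
Finally ΔG = −nFE = −(3)(96500 C/mol)(+1.3223 V) = −383 kJ/mol.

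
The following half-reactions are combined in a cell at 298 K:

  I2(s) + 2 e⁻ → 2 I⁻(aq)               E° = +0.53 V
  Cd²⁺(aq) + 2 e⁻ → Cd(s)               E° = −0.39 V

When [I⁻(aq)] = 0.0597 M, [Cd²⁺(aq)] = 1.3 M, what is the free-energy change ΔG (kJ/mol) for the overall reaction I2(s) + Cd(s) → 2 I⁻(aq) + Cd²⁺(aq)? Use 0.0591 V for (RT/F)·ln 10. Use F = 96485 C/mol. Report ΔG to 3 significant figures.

−191 kJ/mol

With I₂/I⁻ reduced at the cathode, E°cell = +0.53 − (−0.39) = +0.92 V and n = 2.
Here Q = [I⁻(aq)]^2·[Cd²⁺(aq)] = 0.00463 (log Q = −2.334), giving E = +0.92 − (0.0591/2)·(−2.334) = +0.9890 V.
Then ΔG = −nFE = −2 × 96485 × +0.9890 J/mol = −191 kJ/mol.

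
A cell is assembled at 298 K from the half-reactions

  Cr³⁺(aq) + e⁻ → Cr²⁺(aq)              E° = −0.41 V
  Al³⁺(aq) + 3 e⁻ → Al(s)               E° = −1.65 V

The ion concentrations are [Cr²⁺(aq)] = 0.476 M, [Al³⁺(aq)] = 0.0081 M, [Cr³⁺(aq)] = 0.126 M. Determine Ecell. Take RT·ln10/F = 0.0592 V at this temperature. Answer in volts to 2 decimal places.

Since E°(Cr³⁺/Cr²⁺) > E°(Al³⁺/Al), Cr³⁺/Cr²⁺ serves as the cathode.
E°cell = −0.41 − (−1.65) = +1.24 V, with n = 3 electrons transferred.
For the overall reaction 3 Cr³⁺(aq) + Al(s) → 3 Cr²⁺(aq) + Al³⁺(aq), Q = ([Cr²⁺(aq)]^3·[Al³⁺(aq)]) / [Cr³⁺(aq)]^3 = 0.437, giving log Q = −0.360.
E = E° − (0.0592/n)·log Q = +1.24 − (0.0592/3)(−0.360) = +1.25 V.

+1.25 V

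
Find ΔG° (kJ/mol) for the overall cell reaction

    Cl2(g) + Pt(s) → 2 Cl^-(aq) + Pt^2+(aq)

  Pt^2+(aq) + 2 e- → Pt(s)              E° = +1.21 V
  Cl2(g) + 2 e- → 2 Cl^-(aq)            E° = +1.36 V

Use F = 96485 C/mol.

−28.9 kJ/mol

In the reaction as written Cl2(g) is reduced, so the Cl₂/Cl⁻ couple is the cathode and Pt²⁺/Pt is the anode.
E°cell = +1.36 − (+1.21) = +0.15 V; balancing electrons gives n = 2.
ΔG° = −nFE°cell = −(2)(96485)(+0.15) J/mol = −28.9 kJ/mol.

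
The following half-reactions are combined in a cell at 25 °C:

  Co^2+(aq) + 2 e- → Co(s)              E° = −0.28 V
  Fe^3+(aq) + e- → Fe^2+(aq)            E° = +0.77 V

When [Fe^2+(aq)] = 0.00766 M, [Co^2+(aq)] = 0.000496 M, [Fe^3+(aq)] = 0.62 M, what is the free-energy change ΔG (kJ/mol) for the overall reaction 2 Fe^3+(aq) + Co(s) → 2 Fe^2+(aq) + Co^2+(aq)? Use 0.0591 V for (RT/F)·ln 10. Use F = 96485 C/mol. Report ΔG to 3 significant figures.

−243 kJ/mol

E°cell = +0.77 − (−0.28) = +1.05 V; the balanced reaction transfers n = 2 electrons.
Here Q = ([Fe^2+(aq)]^2·[Co^2+(aq)]) / [Fe^3+(aq)]^2 = 7.57×10^−8 (log Q = −7.121), giving E = +1.05 − (0.0591/2)·(−7.121) = +1.2604 V.
Finally ΔG = −nFE = −(2)(96485 C/mol)(+1.2604 V) = −243 kJ/mol.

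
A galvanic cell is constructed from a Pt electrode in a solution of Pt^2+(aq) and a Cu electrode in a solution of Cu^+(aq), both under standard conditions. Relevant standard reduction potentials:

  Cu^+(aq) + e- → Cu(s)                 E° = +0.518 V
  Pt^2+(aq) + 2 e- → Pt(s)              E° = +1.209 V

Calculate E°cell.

The Pt²⁺/Pt couple has the higher E°, so Pt ion is reduced (cathode) and Cu is oxidized (anode).
E°cell = E°(cathode) − E°(anode) = +1.209 − (+0.518) = +0.691 V.

+0.691 V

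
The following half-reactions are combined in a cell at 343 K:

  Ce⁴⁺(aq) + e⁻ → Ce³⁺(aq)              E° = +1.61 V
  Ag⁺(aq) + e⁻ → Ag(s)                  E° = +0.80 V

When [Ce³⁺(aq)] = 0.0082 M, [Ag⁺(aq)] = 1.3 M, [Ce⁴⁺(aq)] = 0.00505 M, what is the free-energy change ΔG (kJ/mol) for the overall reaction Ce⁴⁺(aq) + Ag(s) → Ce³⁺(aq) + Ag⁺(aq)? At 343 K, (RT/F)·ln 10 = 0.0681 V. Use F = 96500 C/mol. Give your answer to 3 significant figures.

−76.0 kJ/mol

E°cell = +1.61 − (+0.80) = +0.81 V; the balanced reaction transfers n = 1 electron.
The reaction quotient is ([Ce³⁺(aq)]·[Ag⁺(aq)]) / [Ce⁴⁺(aq)] = 2.11; by Nernst, E = +0.81 − (0.0681/1)(0.324) = +0.7879 V.
Then ΔG = −nFE = −1 × 96500 × +0.7879 J/mol = −76.0 kJ/mol.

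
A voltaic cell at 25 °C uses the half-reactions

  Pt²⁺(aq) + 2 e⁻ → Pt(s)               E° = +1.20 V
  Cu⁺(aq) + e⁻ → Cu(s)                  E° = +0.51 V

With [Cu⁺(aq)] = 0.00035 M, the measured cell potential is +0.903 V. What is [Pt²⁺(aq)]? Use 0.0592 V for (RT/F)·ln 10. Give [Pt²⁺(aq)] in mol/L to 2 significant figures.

1.9 M

With Pt²⁺/Pt at the cathode and Cu⁺/Cu at the anode, E°cell = +1.20 − (+0.51) = +0.69 V (n = 2).
Since E = E° − (0.0592/n)·log Q, log Q = n(E° − E)/0.0592 = −7.196.
The balanced reaction is Pt²⁺(aq) + 2 Cu(s) → Pt(s) + 2 Cu⁺(aq), so Q = [Cu⁺(aq)]^2 / [Pt²⁺(aq)].
Solving for the unknown gives log [Pt²⁺(aq)] = 0.284, so [Pt²⁺(aq)] ≈ 1.9 M.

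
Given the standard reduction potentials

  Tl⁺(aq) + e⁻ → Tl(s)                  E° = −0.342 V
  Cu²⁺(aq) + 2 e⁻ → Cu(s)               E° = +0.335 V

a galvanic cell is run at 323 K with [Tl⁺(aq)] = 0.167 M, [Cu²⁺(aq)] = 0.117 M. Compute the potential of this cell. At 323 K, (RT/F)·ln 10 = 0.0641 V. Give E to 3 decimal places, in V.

Since E°(Cu²⁺/Cu) > E°(Tl⁺/Tl), Cu²⁺/Cu serves as the cathode.
E°cell = +0.335 − (−0.342) = +0.677 V, with n = 2 electrons transferred.
For the overall reaction Cu²⁺(aq) + 2 Tl(s) → Cu(s) + 2 Tl⁺(aq), Q = [Tl⁺(aq)]^2 / [Cu²⁺(aq)] = 0.238, giving log Q = −0.623.
By the Nernst equation, E = +0.677 − (0.0641/2)·(−0.623) = +0.697 V.

+0.697 V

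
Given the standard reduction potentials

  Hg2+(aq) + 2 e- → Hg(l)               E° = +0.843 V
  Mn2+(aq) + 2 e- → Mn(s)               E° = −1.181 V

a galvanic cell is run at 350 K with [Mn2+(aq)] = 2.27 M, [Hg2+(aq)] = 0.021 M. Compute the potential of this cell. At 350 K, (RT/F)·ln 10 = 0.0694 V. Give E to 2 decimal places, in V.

The Hg²⁺/Hg couple has the more positive E°, so it is the cathode; Mn²⁺/Mn is the anode.
E°cell = +0.843 − (−1.181) = +2.024 V, with n = 2 electrons transferred.
Balancing gives Hg2+(aq) + Mn(s) → Hg(l) + Mn2+(aq); hence Q = [Mn2+(aq)] / [Hg2+(aq)] = 108 (log Q = 2.034).
E = E° − (0.0694/n)·log Q = +2.024 − (0.0694/2)(2.034) = +1.95 V.

+1.95 V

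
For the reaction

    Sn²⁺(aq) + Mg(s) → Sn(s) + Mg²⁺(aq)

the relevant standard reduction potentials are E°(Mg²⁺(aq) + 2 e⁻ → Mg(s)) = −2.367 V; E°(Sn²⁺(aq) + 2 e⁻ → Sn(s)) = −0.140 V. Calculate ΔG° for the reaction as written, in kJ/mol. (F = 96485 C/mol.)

In the reaction as written Sn²⁺(aq) is reduced, so the Sn²⁺/Sn couple is the cathode and Mg²⁺/Mg is the anode.
E°cell = −0.140 − (−2.367) = +2.227 V; balancing electrons gives n = 2.
ΔG° = −nFE°cell = −(2)(96485)(+2.227) J/mol = −430 kJ/mol.

−430 kJ/mol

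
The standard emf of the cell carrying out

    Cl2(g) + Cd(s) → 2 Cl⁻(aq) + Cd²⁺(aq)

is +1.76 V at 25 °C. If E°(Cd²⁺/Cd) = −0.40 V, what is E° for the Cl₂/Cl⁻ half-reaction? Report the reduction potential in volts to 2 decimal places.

In the reaction as written the Cl₂/Cl⁻ couple is reduced (cathode) and Cd²⁺/Cd is oxidized (anode), so E°cell = E°(Cl₂/Cl⁻) − E°(Cd²⁺/Cd).
E°(Cl₂/Cl⁻) = E°cell + E°(anode) = +1.76 + (−0.40) = +1.36 V.

+1.36 V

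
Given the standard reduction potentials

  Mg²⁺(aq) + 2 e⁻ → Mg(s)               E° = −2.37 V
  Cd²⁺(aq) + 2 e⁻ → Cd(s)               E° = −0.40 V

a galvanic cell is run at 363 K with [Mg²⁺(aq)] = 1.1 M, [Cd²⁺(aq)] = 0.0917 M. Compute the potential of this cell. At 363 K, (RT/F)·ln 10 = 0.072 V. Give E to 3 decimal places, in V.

+1.931 V

Since E°(Cd²⁺/Cd) > E°(Mg²⁺/Mg), Cd²⁺/Cd serves as the cathode.
E°cell = −0.40 − (−2.37) = +1.97 V, with n = 2 electrons transferred.
Balancing gives Cd²⁺(aq) + Mg(s) → Cd(s) + Mg²⁺(aq); hence Q = [Mg²⁺(aq)] / [Cd²⁺(aq)] = 12 (log Q = 1.079).
By the Nernst equation, E = +1.97 − (0.072/2)·(1.079) = +1.931 V.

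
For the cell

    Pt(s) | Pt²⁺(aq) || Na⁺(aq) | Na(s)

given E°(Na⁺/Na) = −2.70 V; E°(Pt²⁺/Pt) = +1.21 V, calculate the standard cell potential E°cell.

By convention the left-hand electrode in cell notation is the anode (oxidation) and the right-hand electrode is the cathode (reduction).
E°cell = E°(right) − E°(left) = −2.70 − (+1.21) = −3.91 V.
The negative sign shows that, as written, the cell would require an external voltage to drive the reaction.

−3.91 V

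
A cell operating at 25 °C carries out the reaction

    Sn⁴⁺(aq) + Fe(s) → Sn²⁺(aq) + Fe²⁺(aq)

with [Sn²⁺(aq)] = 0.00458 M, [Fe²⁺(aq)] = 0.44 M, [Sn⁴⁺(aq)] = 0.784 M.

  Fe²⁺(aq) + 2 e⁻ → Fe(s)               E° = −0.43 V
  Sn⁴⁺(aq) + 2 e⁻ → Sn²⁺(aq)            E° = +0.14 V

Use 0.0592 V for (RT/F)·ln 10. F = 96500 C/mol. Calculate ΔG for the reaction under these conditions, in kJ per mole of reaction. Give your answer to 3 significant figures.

The standard cell potential is +0.14 − (−0.43) = +0.57 V, with n = 2 electrons in the balanced equation.
Q = ([Sn²⁺(aq)]·[Fe²⁺(aq)]) / [Sn⁴⁺(aq)] = 0.00257, so log Q = −2.590 and E = +0.57 − (0.0592/2)(−2.590) = +0.6467 V.
Then ΔG = −nFE = −2 × 96500 × +0.6467 J/mol = −125 kJ/mol.

−125 kJ/mol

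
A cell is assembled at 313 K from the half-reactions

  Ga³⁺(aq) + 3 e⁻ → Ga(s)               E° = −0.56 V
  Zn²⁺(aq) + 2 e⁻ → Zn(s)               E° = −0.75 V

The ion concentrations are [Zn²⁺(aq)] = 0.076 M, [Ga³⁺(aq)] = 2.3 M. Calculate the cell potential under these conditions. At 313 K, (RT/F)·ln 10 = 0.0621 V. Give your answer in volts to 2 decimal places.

The Ga³⁺/Ga couple has the more positive E°, so it is the cathode; Zn²⁺/Zn is the anode.
E°cell = E°cat − E°an = −0.56 − (−0.75) = +0.19 V; n = 6.
Balancing gives 2 Ga³⁺(aq) + 3 Zn(s) → 2 Ga(s) + 3 Zn²⁺(aq); hence Q = [Zn²⁺(aq)]^3 / [Ga³⁺(aq)]^2 = 8.3×10^−5 (log Q = −4.081).
E = E° − (0.0621/n)·log Q = +0.19 − (0.0621/6)(−4.081) = +0.23 V.

+0.23 V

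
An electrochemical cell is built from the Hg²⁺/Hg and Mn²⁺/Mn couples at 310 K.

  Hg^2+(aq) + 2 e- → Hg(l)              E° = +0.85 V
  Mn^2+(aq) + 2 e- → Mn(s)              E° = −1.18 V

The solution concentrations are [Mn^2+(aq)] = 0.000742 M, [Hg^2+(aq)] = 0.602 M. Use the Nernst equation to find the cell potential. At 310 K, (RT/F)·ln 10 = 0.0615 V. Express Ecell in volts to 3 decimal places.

The Hg²⁺/Hg couple has the more positive E°, so it is the cathode; Mn²⁺/Mn is the anode.
E°cell = E°cat − E°an = +0.85 − (−1.18) = +2.03 V; n = 2.
Balancing gives Hg^2+(aq) + Mn(s) → Hg(l) + Mn^2+(aq); hence Q = [Mn^2+(aq)] / [Hg^2+(aq)] = 0.00123 (log Q = −2.909).
Applying E = E° − (RT ln10/nF)·log Q gives +2.03 − (0.0615/2)(−2.909) = +2.119 V.

+2.119 V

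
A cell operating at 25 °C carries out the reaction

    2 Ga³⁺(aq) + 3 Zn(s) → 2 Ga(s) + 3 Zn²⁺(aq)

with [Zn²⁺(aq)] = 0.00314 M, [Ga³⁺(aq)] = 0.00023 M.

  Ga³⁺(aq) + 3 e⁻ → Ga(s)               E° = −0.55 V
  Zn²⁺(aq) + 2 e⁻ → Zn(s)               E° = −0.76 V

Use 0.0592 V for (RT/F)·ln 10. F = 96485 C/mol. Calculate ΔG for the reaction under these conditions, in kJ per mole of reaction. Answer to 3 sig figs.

−123 kJ/mol

E°cell = −0.55 − (−0.76) = +0.21 V; the balanced reaction transfers n = 6 electrons.
Q = [Zn²⁺(aq)]^3 / [Ga³⁺(aq)]^2 = 0.585, so log Q = −0.233 and E = +0.21 − (0.0592/6)(−0.233) = +0.2123 V.
ΔG = −nFE = −(6)(96485)(+0.2123) J/mol = −123 kJ/mol.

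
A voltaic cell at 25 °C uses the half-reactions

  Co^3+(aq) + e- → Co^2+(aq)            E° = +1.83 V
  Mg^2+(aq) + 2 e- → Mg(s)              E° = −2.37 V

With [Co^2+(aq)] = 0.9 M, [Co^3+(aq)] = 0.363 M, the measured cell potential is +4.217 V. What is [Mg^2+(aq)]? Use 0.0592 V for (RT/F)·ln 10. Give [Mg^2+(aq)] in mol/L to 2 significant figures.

0.043 M

With Co³⁺/Co²⁺ at the cathode and Mg²⁺/Mg at the anode, E°cell = +1.83 − (−2.37) = +4.20 V (n = 2).
Since E = E° − (0.0592/n)·log Q, log Q = n(E° − E)/0.0592 = −0.574.
For 2 Co^3+(aq) + Mg(s) → 2 Co^2+(aq) + Mg^2+(aq), the reaction quotient is Q = ([Co^2+(aq)]^2·[Mg^2+(aq)]) / [Co^3+(aq)]^2.
Isolating [Mg^2+(aq)] in Q = 10^{−0.574} yields log [Mg^2+(aq)] = −1.363, i.e. 0.043 M.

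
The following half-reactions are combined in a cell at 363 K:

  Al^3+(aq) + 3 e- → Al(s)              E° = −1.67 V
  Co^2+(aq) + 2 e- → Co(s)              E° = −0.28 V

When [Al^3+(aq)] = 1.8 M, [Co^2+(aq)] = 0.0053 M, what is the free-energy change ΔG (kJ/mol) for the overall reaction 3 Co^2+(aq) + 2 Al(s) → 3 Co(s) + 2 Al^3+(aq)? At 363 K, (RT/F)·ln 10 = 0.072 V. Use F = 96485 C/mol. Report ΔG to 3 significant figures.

The standard cell potential is −0.28 − (−1.67) = +1.39 V, with n = 6 electrons in the balanced equation.
Here Q = [Al^3+(aq)]^2 / [Co^2+(aq)]^3 = 2.18×10^7 (log Q = 7.338), giving E = +1.39 − (0.072/6)·(7.338) = +1.3019 V.
ΔG = −nFE = −(6)(96485)(+1.3019) J/mol = −754 kJ/mol.

−754 kJ/mol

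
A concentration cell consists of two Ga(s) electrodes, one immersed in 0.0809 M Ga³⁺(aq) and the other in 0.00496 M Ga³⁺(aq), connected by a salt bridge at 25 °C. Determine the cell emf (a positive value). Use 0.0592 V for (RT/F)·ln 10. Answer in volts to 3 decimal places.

For a concentration cell E°cell = 0, since both electrodes use the same couple.
The compartment with the higher Ga³⁺(aq) concentration (0.0809 M) acts as the cathode; ions are reduced there and produced at the dilute (0.00496 M) anode.
With n = 3, Ecell = −(0.0592/3)·log([dilute]/[conc]) = −(0.0592/3)·log(0.00496/0.0809) = +0.024 V.

0.024 V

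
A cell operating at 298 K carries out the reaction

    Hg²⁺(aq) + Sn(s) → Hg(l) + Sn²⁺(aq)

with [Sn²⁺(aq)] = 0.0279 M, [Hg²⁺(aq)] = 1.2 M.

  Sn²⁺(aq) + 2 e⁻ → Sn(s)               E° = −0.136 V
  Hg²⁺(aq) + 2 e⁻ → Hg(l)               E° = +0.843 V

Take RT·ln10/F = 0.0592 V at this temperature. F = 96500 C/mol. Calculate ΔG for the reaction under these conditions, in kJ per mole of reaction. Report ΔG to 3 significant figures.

E°cell = +0.843 − (−0.136) = +0.979 V; the balanced reaction transfers n = 2 electrons.
Here Q = [Sn²⁺(aq)] / [Hg²⁺(aq)] = 0.0233 (log Q = −1.634), giving E = +0.979 − (0.0592/2)·(−1.634) = +1.0274 V.
ΔG = −nFE = −(2)(96500)(+1.0274) J/mol = −198 kJ/mol.

−198 kJ/mol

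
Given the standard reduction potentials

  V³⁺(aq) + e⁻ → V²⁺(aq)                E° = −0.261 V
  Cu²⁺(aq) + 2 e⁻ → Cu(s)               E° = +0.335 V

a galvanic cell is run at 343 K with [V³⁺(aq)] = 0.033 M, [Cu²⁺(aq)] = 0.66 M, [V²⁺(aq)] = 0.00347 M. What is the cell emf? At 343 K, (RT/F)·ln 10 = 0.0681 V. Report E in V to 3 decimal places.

Since E°(Cu²⁺/Cu) > E°(V³⁺/V²⁺), Cu²⁺/Cu serves as the cathode.
E°cell = E°cat − E°an = +0.335 − (−0.261) = +0.596 V; n = 2.
For the overall reaction Cu²⁺(aq) + 2 V²⁺(aq) → Cu(s) + 2 V³⁺(aq), Q = [V³⁺(aq)]^2 / ([Cu²⁺(aq)]·[V²⁺(aq)]^2) = 137, giving log Q = 2.137.
E = E° − (0.0681/n)·log Q = +0.596 − (0.0681/2)(2.137) = +0.523 V.

+0.523 V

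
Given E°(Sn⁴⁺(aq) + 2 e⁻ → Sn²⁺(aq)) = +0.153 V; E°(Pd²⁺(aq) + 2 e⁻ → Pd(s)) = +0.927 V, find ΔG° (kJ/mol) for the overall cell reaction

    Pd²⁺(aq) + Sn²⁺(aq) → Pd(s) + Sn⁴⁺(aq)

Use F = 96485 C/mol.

In the reaction as written Pd²⁺(aq) is reduced, so the Pd²⁺/Pd couple is the cathode and Sn⁴⁺/Sn²⁺ is the anode.
E°cell = +0.927 − (+0.153) = +0.774 V; balancing electrons gives n = 2.
ΔG° = −nFE°cell = −(2)(96485)(+0.774) J/mol = −149 kJ/mol.

−149 kJ/mol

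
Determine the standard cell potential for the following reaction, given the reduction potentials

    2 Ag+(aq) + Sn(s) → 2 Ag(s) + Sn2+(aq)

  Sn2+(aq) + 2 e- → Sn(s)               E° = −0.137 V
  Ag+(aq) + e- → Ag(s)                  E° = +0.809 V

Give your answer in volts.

+0.946 V

Ag+(aq) gains electrons, so the Ag⁺/Ag couple is the cathode; the Sn²⁺/Sn couple is the anode.
E°cell = E°(cathode) − E°(anode) = +0.809 − (−0.137) = +0.946 V.
The positive value indicates the reaction is spontaneous as written.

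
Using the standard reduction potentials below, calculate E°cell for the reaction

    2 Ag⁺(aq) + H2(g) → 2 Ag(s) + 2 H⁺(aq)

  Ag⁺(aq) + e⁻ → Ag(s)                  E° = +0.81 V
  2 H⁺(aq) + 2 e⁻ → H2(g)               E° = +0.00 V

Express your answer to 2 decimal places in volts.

+0.81 V

Ag⁺(aq) gains electrons, so the Ag⁺/Ag couple is the cathode; the 2H⁺/H₂ couple is the anode.
E°cell = E°(cathode) − E°(anode) = +0.81 − (+0.00) = +0.81 V.
The positive value indicates the reaction is spontaneous as written.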